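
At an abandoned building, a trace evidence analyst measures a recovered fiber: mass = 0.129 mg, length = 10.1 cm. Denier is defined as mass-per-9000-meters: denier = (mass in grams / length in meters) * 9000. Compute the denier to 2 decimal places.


Denier calculation:
Mass in grams = 0.129 mg / 1000 = 0.000129 g
Length in meters = 10.1 cm / 100 = 0.101 m
Linear density = mass / length = 0.000129 / 0.101 = 0.00127723 g/m
Denier = (g/m) * 9000 = 0.00127723 * 9000 = 11.50

11.50


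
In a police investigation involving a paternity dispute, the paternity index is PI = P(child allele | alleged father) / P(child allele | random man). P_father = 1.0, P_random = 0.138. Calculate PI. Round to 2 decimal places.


Paternity Index calculation:
PI = P(allele|father) / P(allele|random)
PI = 1.0 / 0.138
PI = 7.25

7.25


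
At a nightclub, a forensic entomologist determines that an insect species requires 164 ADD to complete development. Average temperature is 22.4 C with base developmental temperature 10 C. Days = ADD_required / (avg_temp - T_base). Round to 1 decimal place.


Insect development time:
Effective temperature = avg_temp - T_base = 22.4 - 10 = 12.4 C
Days = ADD / effective_temp = 164 / 12.4 = 13.2 days

13.2


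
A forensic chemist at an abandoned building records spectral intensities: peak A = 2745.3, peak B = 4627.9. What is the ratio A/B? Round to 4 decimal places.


Spectral peak ratio:
Peak A = 2745.3 counts
Peak B = 4627.9 counts
Ratio = 2745.3 / 4627.9 = 0.5932

0.5932


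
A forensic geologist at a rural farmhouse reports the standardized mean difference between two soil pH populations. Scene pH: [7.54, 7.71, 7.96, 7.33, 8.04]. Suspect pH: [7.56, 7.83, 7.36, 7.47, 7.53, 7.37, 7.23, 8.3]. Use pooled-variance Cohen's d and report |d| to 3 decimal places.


Pooled-variance Cohen's d for soil pH comparison:
Scene mean = 38.58 / 5 = 7.716
Suspect mean = 60.65 / 8 = 7.58125
Scene sample variance s_s^2 = 0.08613
Suspect sample variance s_c^2 = 0.115841
Pooled variance = ((n_s-1)*s_s^2 + (n_c-1)*s_c^2) / (n_s + n_c - 2) = 0.105037
Pooled SD = sqrt(0.105037) = 0.324094
Mean difference = 0.13475
|d| = |0.13475| / 0.324094 = 0.416

0.416


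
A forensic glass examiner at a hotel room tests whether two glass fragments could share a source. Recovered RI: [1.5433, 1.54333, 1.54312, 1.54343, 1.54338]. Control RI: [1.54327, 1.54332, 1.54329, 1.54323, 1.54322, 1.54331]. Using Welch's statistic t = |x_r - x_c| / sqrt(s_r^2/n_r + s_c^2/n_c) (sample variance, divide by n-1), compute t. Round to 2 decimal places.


Welch's t-criterion for glass RI comparison:
Recovered mean = sum / n_r = 7.71656 / 5 = 1.543312
Control mean = sum / n_c = 9.25964 / 6 = 1.5432733
Recovered sample variance s_r^2 = 1.397e-08
Control sample variance s_c^2 = 1.70667e-09
Welch SE (unpooled) = sqrt(s_r^2/n_r + s_c^2/n_c) = sqrt(2.794e-09 + 2.84444e-10) = sqrt(3.07844e-09) = 5.54837e-05
|mean_r - mean_c| = 3.86667e-05
t = 3.86667e-05 / 5.54837e-05 = 0.70

0.70


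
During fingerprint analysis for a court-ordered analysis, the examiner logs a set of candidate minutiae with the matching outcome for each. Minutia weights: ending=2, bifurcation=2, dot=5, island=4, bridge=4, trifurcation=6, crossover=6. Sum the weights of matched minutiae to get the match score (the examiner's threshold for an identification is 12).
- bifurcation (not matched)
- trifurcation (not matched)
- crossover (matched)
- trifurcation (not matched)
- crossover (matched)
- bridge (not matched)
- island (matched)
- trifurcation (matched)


Weighted minutiae match score:
  bifurcation: not matched, +0
  trifurcation: not matched, +0
  crossover: matched, +6 (running total 6)
  trifurcation: not matched, +0
  crossover: matched, +6 (running total 12)
  bridge: not matched, +0
  island: matched, +4 (running total 16)
  trifurcation: matched, +6 (running total 22)
Total score = 22
Threshold = 12; verdict = identification

22


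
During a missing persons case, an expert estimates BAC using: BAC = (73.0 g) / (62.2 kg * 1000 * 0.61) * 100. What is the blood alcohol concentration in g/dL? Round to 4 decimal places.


Applying the Widmark formula:
BAC = (dose_g / (body_wt * 1000 * r)) * 100
Denominator = 62.2 * 1000 * 0.61 = 37942
BAC = (73.0 / 37942) * 100
BAC = 0.1924 g/dL

0.1924


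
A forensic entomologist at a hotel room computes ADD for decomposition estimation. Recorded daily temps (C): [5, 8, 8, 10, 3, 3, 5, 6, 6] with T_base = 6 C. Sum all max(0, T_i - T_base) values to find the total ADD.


Computing ADD day by day:
Day 1: max(0, 5 - 6) = 0
Day 2: max(0, 8 - 6) = 2
Day 3: max(0, 8 - 6) = 2
Day 4: max(0, 10 - 6) = 4
Day 5: max(0, 3 - 6) = 0
Day 6: max(0, 3 - 6) = 0
Day 7: max(0, 5 - 6) = 0
Day 8: max(0, 6 - 6) = 0
Day 9: max(0, 6 - 6) = 0
Total ADD = 8

8


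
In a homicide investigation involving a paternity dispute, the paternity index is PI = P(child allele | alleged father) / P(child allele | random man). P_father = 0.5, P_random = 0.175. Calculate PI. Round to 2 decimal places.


Paternity Index calculation:
PI = P(allele|father) / P(allele|random)
PI = 0.5 / 0.175
PI = 2.86

2.86


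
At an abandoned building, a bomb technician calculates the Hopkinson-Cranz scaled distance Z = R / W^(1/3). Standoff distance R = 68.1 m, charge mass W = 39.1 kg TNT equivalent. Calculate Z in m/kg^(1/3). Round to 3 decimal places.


Scaled distance calculation:
W^(1/3) = 39.1^(1/3) = 3.394107
Z = R / W^(1/3) = 68.1 / 3.394107
Z = 20.064 m/kg^(1/3)

20.064


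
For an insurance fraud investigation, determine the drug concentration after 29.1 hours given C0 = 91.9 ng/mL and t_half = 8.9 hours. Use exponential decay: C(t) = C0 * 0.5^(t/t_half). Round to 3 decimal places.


Drug concentration decay:
Number of half-lives = t / t_half = 29.1 / 8.9 = 3.269663
Decay factor = 0.5^3.269663 = 0.10368916
C(t) = 91.9 * 0.10368916 = 9.529 ng/mL

9.529


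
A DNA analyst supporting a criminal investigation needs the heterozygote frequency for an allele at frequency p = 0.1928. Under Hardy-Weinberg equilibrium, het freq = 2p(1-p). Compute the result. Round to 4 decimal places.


Hardy-Weinberg heterozygote frequency:
q = 1 - p = 1 - 0.1928 = 0.8072
2pq = 2 * 0.1928 * 0.8072 = 0.3113

0.3113


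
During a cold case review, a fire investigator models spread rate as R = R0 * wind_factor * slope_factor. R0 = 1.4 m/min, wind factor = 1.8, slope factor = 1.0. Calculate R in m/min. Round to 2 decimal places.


Fire spread rate calculation:
R = R0 * wind_factor * slope_factor
= 1.4 * 1.8 * 1.0
= 2.52 * 1.0
= 2.52 m/min

2.52


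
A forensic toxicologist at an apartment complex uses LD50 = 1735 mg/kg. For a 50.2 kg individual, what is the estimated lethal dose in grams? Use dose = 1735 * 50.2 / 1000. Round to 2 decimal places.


Lethal dose calculation:
Lethal dose = LD50 * body_weight / 1000
= 1735 * 50.2 / 1000
= 87097 / 1000
= 87.10 g

87.10


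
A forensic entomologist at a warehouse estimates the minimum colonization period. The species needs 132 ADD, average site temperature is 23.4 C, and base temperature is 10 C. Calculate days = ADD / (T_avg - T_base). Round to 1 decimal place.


Insect development time:
Effective temperature = avg_temp - T_base = 23.4 - 10 = 13.4 C
Days = ADD / effective_temp = 132 / 13.4 = 9.9 days

9.9


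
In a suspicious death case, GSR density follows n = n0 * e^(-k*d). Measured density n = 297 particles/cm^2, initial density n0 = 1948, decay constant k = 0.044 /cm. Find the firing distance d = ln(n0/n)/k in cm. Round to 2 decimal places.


GSR distance calculation:
n0/n = 1948 / 297 = 6.558923
ln(n0/n) = 1.880826
d = 1.880826 / 0.044 = 42.75 cm

42.75


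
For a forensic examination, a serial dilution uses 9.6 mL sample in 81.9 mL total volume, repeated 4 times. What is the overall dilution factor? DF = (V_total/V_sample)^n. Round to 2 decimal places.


Dilution factor calculation:
Single dilution = V_total / V_sample = 81.9 / 9.6 ≈ 8.53125
Number of dilutions = 4
Total DF = (81.9 / 9.6)^4 (full precision, rounded at the end) = 5297.25

5297.25


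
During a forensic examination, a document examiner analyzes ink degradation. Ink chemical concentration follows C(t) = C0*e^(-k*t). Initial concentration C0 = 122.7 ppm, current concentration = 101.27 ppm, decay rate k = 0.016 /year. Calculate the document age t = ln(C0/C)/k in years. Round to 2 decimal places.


Document age estimation:
C0/C = 122.7 / 101.27 = 1.211613
ln(C0/C) = 0.191953
t = 0.191953 / 0.016 = 12.00 years

12.00


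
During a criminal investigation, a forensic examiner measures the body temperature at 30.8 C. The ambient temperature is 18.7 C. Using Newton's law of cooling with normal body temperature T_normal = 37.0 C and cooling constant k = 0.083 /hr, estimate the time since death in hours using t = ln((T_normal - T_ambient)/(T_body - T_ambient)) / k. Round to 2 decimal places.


Using Newton's law of cooling:
t = ln((T_normal - T_ambient) / (T_body - T_ambient)) / k
T_normal - T_ambient = 18.3
T_body - T_ambient = 12.1
Ratio = 1.512397
ln(ratio) = 0.413696
t = 0.413696 / 0.083 = 4.98 hours

4.98


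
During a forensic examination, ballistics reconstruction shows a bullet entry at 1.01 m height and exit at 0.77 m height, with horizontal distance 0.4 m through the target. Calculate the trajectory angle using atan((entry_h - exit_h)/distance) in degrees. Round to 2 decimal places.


Bullet trajectory angle:
Height difference = 1.01 - 0.77 = 0.24 m
angle = atan(0.24 / 0.4)
angle = atan(0.6)
angle = 30.96 degrees

30.96


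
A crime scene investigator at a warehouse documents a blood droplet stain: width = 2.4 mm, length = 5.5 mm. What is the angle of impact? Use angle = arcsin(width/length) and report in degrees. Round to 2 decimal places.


Blood spatter impact angle calculation:
width / length = 2.4 / 5.5 = 0.436364
angle = arcsin(0.436364)
angle = 25.87 degrees

25.87


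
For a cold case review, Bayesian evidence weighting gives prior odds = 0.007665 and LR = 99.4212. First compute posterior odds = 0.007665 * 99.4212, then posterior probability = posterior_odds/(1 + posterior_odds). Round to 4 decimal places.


Bayesian evidence evaluation:
Posterior odds = prior_odds * LR = 0.007665 * 99.4212 = 0.7620635
Posterior probability = posterior_odds / (1 + posterior_odds)
= 0.7620635 / (1 + 0.7620635)
= 0.7620635 / 1.7620635
= 0.4325

0.4325


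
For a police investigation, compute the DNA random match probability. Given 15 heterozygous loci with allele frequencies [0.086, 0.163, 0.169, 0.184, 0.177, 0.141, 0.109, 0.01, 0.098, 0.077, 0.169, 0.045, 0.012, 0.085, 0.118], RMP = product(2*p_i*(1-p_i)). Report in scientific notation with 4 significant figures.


Computing RMP for 15 loci:
Locus 1: 2 * 0.086 * 0.914 = 0.157208
Locus 2: 2 * 0.163 * 0.837 = 0.272862
Locus 3: 2 * 0.169 * 0.831 = 0.280878
Locus 4: 2 * 0.184 * 0.816 = 0.300288
Locus 5: 2 * 0.177 * 0.823 = 0.291342
Locus 6: 2 * 0.141 * 0.859 = 0.242238
Locus 7: 2 * 0.109 * 0.891 = 0.194238
Locus 8: 2 * 0.01 * 0.99 = 0.0198
Locus 9: 2 * 0.098 * 0.902 = 0.176792
Locus 10: 2 * 0.077 * 0.923 = 0.142142
Locus 11: 2 * 0.169 * 0.831 = 0.280878
Locus 12: 2 * 0.045 * 0.955 = 0.08595
Locus 13: 2 * 0.012 * 0.988 = 0.023712
Locus 14: 2 * 0.085 * 0.915 = 0.15555
Locus 15: 2 * 0.118 * 0.882 = 0.208152
RMP = 4.574e-13

4.574e-13


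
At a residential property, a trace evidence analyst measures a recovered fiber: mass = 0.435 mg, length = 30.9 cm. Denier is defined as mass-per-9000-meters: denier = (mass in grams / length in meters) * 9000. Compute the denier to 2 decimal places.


Denier calculation:
Mass in grams = 0.435 mg / 1000 = 0.000435 g
Length in meters = 30.9 cm / 100 = 0.309 m
Linear density = mass / length = 0.000435 / 0.309 = 0.00140777 g/m
Denier = (g/m) * 9000 = 0.00140777 * 9000 = 12.67

12.67


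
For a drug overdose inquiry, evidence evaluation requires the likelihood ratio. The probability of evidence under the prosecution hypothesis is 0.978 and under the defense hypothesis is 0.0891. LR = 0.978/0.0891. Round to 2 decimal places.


Likelihood ratio calculation:
LR = P(E|Hp) / P(E|Hd)
LR = 0.978 / 0.0891
LR = 10.98

10.98


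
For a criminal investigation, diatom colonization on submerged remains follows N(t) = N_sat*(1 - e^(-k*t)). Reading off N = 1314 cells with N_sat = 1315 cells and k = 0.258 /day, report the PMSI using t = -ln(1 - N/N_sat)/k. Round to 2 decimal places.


PMSI from diatom colonization curve:
N / N_sat = 1314 / 1315 = 0.99924
1 - N/N_sat = 0.00076
ln(1 - N/N_sat) = -7.182192
t = -ln(1 - N/N_sat) / k = -(-7.182192) / 0.258 = 27.84 days

27.84


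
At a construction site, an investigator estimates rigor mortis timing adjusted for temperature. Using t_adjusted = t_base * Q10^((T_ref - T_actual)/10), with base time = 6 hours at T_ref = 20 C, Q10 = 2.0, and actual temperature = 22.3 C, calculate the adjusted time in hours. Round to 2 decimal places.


Rigor mortis time adjustment:
Exponent = (T_ref - T_actual) / 10 = (20 - 22.3) / 10 = -0.23
Q10 factor = 2.0^-0.23 = 0.85263
t_adjusted = 6 * 0.85263 = 5.12 hours

5.12


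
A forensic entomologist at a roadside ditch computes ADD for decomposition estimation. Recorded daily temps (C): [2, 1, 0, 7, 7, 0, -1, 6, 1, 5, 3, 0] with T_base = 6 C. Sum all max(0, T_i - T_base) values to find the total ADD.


Computing ADD day by day:
Day 1: max(0, 2 - 6) = 0
Day 2: max(0, 1 - 6) = 0
Day 3: max(0, 0 - 6) = 0
Day 4: max(0, 7 - 6) = 1
Day 5: max(0, 7 - 6) = 1
Day 6: max(0, 0 - 6) = 0
Day 7: max(0, -1 - 6) = 0
Day 8: max(0, 6 - 6) = 0
Day 9: max(0, 1 - 6) = 0
Day 10: max(0, 5 - 6) = 0
Day 11: max(0, 3 - 6) = 0
Day 12: max(0, 0 - 6) = 0
Total ADD = 2

2


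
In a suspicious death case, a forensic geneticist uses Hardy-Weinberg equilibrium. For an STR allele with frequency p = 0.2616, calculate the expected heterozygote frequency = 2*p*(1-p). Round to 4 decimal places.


Hardy-Weinberg heterozygote frequency:
q = 1 - p = 1 - 0.2616 = 0.7384
2pq = 2 * 0.2616 * 0.7384 = 0.3863

0.3863


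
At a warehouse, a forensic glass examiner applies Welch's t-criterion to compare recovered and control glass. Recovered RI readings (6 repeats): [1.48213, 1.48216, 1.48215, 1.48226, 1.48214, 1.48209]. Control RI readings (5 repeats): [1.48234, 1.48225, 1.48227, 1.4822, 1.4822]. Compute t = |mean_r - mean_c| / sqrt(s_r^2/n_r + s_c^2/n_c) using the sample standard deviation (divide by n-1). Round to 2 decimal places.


Welch's t-criterion for glass RI comparison:
Recovered mean = sum / n_r = 8.89293 / 6 = 1.482155
Control mean = sum / n_c = 7.41126 / 5 = 1.482252
Recovered sample variance s_r^2 = 3.23e-09
Control sample variance s_c^2 = 3.37e-09
Welch SE (unpooled) = sqrt(s_r^2/n_r + s_c^2/n_c) = sqrt(5.38333e-10 + 6.74e-10) = sqrt(1.21233e-09) = 3.48185e-05
|mean_r - mean_c| = 9.7e-05
t = 9.7e-05 / 3.48185e-05 = 2.79

2.79


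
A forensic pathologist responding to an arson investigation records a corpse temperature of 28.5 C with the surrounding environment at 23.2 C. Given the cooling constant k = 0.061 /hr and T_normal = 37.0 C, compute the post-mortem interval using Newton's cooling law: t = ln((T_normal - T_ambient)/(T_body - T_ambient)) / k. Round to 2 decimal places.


Using Newton's law of cooling:
t = ln((T_normal - T_ambient) / (T_body - T_ambient)) / k
T_normal - T_ambient = 13.8
T_body - T_ambient = 5.3
Ratio = 2.603774
ln(ratio) = 0.956962
t = 0.956962 / 0.061 = 15.69 hours

15.69


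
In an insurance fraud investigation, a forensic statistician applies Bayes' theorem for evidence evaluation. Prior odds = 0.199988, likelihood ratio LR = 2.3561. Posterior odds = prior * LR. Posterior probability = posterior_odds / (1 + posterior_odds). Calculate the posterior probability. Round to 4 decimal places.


Bayesian evidence evaluation:
Posterior odds = prior_odds * LR = 0.199988 * 2.3561 = 0.4711917
Posterior probability = posterior_odds / (1 + posterior_odds)
= 0.4711917 / (1 + 0.4711917)
= 0.4711917 / 1.4711917
= 0.3203

0.3203


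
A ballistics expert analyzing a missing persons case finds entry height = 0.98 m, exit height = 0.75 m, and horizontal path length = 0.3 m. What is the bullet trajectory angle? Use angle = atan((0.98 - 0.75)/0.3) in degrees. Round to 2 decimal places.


Bullet trajectory angle:
Height difference = 0.98 - 0.75 = 0.23 m
angle = atan(0.23 / 0.3)
angle = atan(0.766667)
angle = 37.48 degrees

37.48


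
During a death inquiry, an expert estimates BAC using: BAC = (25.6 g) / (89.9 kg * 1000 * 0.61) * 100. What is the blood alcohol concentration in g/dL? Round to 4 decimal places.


Applying the Widmark formula:
BAC = (dose_g / (body_wt * 1000 * r)) * 100
Denominator = 89.9 * 1000 * 0.61 = 54839
BAC = (25.6 / 54839) * 100
BAC = 0.0467 g/dL

0.0467


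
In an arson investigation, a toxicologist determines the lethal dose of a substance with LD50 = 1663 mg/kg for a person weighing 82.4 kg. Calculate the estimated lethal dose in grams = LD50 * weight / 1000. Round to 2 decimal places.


Lethal dose calculation:
Lethal dose = LD50 * body_weight / 1000
= 1663 * 82.4 / 1000
= 137031.2 / 1000
= 137.03 g

137.03


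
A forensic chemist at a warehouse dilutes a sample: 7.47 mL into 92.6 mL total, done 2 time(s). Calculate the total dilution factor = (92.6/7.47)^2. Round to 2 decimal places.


Dilution factor calculation:
Single dilution = V_total / V_sample = 92.6 / 7.47 ≈ 12.396252
Number of dilutions = 2
Total DF = (92.6 / 7.47)^2 (full precision, rounded at the end) = 153.67

153.67


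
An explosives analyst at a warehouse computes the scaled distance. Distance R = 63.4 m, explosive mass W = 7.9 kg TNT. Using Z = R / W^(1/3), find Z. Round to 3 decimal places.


Scaled distance calculation:
W^(1/3) = 7.9^(1/3) = 1.991632
Z = R / W^(1/3) = 63.4 / 1.991632
Z = 31.833 m/kg^(1/3)

31.833


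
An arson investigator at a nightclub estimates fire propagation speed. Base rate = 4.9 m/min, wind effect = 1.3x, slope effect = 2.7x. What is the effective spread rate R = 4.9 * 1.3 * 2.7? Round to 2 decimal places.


Fire spread rate calculation:
R = R0 * wind_factor * slope_factor
= 4.9 * 1.3 * 2.7
= 6.37 * 2.7
= 17.20 m/min

17.20


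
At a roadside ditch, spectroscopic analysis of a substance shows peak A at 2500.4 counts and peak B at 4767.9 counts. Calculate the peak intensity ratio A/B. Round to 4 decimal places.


Spectral peak ratio:
Peak A = 2500.4 counts
Peak B = 4767.9 counts
Ratio = 2500.4 / 4767.9 = 0.5244

0.5244


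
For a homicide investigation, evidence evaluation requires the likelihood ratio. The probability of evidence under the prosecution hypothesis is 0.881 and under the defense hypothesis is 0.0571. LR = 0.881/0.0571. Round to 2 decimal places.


Likelihood ratio calculation:
LR = P(E|Hp) / P(E|Hd)
LR = 0.881 / 0.0571
LR = 15.43

15.43


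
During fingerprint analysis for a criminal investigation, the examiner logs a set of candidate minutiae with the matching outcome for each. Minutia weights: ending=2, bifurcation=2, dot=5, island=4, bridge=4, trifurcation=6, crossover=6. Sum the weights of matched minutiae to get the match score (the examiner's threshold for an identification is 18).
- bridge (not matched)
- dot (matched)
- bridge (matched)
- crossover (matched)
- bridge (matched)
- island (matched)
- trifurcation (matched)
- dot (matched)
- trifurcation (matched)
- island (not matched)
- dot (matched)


Weighted minutiae match score:
  bridge: not matched, +0
  dot: matched, +5 (running total 5)
  bridge: matched, +4 (running total 9)
  crossover: matched, +6 (running total 15)
  bridge: matched, +4 (running total 19)
  island: matched, +4 (running total 23)
  trifurcation: matched, +6 (running total 29)
  dot: matched, +5 (running total 34)
  trifurcation: matched, +6 (running total 40)
  island: not matched, +0
  dot: matched, +5 (running total 45)
Total score = 45
Threshold = 18; verdict = identification

45


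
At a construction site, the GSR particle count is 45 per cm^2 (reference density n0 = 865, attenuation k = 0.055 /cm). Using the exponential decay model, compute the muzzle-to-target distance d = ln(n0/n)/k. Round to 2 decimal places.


GSR distance calculation:
n0/n = 865 / 45 = 19.222222
ln(n0/n) = 2.956067
d = 2.956067 / 0.055 = 53.75 cm

53.75


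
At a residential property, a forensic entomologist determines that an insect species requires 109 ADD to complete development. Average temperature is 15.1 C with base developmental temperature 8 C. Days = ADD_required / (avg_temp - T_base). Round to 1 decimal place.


Insect development time:
Effective temperature = avg_temp - T_base = 15.1 - 8 = 7.1 C
Days = ADD / effective_temp = 109 / 7.1 = 15.4 days

15.4


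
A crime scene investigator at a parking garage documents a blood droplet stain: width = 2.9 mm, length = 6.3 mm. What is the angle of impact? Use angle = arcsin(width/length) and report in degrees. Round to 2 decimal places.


Blood spatter impact angle calculation:
width / length = 2.9 / 6.3 = 0.460317
angle = arcsin(0.460317)
angle = 27.41 degrees

27.41


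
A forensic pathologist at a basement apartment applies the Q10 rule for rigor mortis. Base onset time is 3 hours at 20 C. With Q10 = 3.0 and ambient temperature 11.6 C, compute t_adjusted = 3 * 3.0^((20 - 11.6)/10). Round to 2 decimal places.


Rigor mortis time adjustment:
Exponent = (T_ref - T_actual) / 10 = (20 - 11.6) / 10 = 0.84
Q10 factor = 3.0^0.84 = 2.51641
t_adjusted = 3 * 2.51641 = 7.55 hours

7.55


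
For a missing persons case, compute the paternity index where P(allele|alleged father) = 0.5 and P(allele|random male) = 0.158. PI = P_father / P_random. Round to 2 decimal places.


Paternity Index calculation:
PI = P(allele|father) / P(allele|random)
PI = 0.5 / 0.158
PI = 3.16

3.16


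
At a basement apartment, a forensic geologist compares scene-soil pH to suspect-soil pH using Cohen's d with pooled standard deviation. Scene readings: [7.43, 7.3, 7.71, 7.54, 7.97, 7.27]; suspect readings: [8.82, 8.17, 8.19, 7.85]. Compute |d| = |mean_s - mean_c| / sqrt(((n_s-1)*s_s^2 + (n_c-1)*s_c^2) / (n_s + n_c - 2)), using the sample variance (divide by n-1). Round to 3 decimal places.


Pooled-variance Cohen's d for soil pH comparison:
Scene mean = 45.22 / 6 = 7.536667
Suspect mean = 33.03 / 4 = 8.2575
Scene sample variance s_s^2 = 0.071267
Suspect sample variance s_c^2 = 0.164892
Pooled variance = ((n_s-1)*s_s^2 + (n_c-1)*s_c^2) / (n_s + n_c - 2) = 0.106376
Pooled SD = sqrt(0.106376) = 0.326153
Mean difference = -0.720833
|d| = |-0.720833| / 0.326153 = 2.210

2.210


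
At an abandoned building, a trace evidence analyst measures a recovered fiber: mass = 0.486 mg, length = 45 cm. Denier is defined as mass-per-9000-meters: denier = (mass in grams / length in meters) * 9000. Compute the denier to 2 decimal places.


Denier calculation:
Mass in grams = 0.486 mg / 1000 = 0.000486 g
Length in meters = 45 cm / 100 = 0.45 m
Linear density = mass / length = 0.000486 / 0.45 = 0.00108 g/m
Denier = (g/m) * 9000 = 0.00108 * 9000 = 9.72

9.72


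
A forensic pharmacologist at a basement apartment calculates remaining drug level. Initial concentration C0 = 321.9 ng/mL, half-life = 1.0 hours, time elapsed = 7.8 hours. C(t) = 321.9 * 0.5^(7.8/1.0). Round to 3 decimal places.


Drug concentration decay:
Number of half-lives = t / t_half = 7.8 / 1.0 = 7.8
Decay factor = 0.5^7.8 = 0.0044871
C(t) = 321.9 * 0.0044871 = 1.444 ng/mL

1.444


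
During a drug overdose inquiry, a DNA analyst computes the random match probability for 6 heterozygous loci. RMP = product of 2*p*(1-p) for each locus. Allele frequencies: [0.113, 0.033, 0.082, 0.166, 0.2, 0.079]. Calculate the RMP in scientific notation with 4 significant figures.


Computing RMP for 6 loci:
Locus 1: 2 * 0.113 * 0.887 = 0.200462
Locus 2: 2 * 0.033 * 0.967 = 0.063822
Locus 3: 2 * 0.082 * 0.918 = 0.150552
Locus 4: 2 * 0.166 * 0.834 = 0.276888
Locus 5: 2 * 0.2 * 0.8 = 0.32
Locus 6: 2 * 0.079 * 0.921 = 0.145518
RMP = 2.483e-05

2.483e-05


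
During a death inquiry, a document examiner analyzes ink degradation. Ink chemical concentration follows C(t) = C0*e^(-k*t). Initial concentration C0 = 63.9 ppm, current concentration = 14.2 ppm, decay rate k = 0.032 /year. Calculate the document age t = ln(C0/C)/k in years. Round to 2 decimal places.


Document age estimation:
C0/C = 63.9 / 14.2 = 4.5
ln(C0/C) = 1.504077
t = 1.504077 / 0.032 = 47.00 years

47.00


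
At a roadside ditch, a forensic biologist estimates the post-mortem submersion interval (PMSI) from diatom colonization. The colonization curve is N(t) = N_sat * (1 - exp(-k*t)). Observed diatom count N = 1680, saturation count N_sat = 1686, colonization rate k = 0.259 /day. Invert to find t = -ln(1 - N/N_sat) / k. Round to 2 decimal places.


PMSI from diatom colonization curve:
N / N_sat = 1680 / 1686 = 0.996441
1 - N/N_sat = 0.003559
ln(1 - N/N_sat) = -5.638276
t = -ln(1 - N/N_sat) / k = -(-5.638276) / 0.259 = 21.77 days

21.77


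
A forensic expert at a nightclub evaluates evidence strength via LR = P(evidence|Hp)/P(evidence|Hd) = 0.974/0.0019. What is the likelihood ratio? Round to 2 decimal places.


Likelihood ratio calculation:
LR = P(E|Hp) / P(E|Hd)
LR = 0.974 / 0.0019
LR = 512.63

512.63


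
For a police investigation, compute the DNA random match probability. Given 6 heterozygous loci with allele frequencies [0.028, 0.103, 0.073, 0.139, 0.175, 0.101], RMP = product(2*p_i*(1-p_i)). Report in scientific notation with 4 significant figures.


Computing RMP for 6 loci:
Locus 1: 2 * 0.028 * 0.972 = 0.054432
Locus 2: 2 * 0.103 * 0.897 = 0.184782
Locus 3: 2 * 0.073 * 0.927 = 0.135342
Locus 4: 2 * 0.139 * 0.861 = 0.239358
Locus 5: 2 * 0.175 * 0.825 = 0.28875
Locus 6: 2 * 0.101 * 0.899 = 0.181598
RMP = 1.709e-05

1.709e-05


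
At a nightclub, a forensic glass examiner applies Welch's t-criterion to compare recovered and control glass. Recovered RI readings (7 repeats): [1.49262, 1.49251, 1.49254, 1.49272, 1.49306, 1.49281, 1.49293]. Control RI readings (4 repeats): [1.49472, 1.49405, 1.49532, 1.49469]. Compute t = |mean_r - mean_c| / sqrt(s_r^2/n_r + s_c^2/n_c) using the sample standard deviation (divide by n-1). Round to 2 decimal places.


Welch's t-criterion for glass RI comparison:
Recovered mean = sum / n_r = 10.44919 / 7 = 1.4927414
Control mean = sum / n_c = 5.97878 / 4 = 1.494695
Recovered sample variance s_r^2 = 4.18476e-08
Control sample variance s_c^2 = 2.691e-07
Welch SE (unpooled) = sqrt(s_r^2/n_r + s_c^2/n_c) = sqrt(5.97823e-09 + 6.7275e-08) = sqrt(7.32532e-08) = 0.000270653
|mean_r - mean_c| = 0.00195357
t = 0.00195357 / 0.000270653 = 7.22

7.22


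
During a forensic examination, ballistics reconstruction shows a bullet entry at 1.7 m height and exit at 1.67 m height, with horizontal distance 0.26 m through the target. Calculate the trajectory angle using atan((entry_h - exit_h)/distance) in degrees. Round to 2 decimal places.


Bullet trajectory angle:
Height difference = 1.7 - 1.67 = 0.03 m
angle = atan(0.03 / 0.26)
angle = atan(0.115385)
angle = 6.58 degrees

6.58


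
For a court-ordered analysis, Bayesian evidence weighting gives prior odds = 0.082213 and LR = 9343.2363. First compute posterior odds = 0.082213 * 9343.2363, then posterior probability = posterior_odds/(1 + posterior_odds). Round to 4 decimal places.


Bayesian evidence evaluation:
Posterior odds = prior_odds * LR = 0.082213 * 9343.2363 = 768.1355
Posterior probability = posterior_odds / (1 + posterior_odds)
= 768.1355 / (1 + 768.1355)
= 768.1355 / 769.1355
= 0.9987

0.9987


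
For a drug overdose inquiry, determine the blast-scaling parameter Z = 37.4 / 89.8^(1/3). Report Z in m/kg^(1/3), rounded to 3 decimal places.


Scaled distance calculation:
W^(1/3) = 89.8^(1/3) = 4.478083
Z = R / W^(1/3) = 37.4 / 4.478083
Z = 8.352 m/kg^(1/3)

8.352


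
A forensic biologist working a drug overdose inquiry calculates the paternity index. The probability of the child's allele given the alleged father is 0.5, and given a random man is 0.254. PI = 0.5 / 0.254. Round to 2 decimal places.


Paternity Index calculation:
PI = P(allele|father) / P(allele|random)
PI = 0.5 / 0.254
PI = 1.97

1.97


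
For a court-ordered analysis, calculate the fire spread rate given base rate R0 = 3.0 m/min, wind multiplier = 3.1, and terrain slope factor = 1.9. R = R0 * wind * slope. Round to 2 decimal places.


Fire spread rate calculation:
R = R0 * wind_factor * slope_factor
= 3.0 * 3.1 * 1.9
= 9.3 * 1.9
= 17.67 m/min

17.67


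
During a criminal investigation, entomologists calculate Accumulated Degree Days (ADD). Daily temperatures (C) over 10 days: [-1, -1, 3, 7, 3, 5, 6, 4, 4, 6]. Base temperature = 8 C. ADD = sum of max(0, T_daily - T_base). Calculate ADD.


Computing ADD day by day:
Day 1: max(0, -1 - 8) = 0
Day 2: max(0, -1 - 8) = 0
Day 3: max(0, 3 - 8) = 0
Day 4: max(0, 7 - 8) = 0
Day 5: max(0, 3 - 8) = 0
Day 6: max(0, 5 - 8) = 0
Day 7: max(0, 6 - 8) = 0
Day 8: max(0, 4 - 8) = 0
Day 9: max(0, 4 - 8) = 0
Day 10: max(0, 6 - 8) = 0
Total ADD = 0

0


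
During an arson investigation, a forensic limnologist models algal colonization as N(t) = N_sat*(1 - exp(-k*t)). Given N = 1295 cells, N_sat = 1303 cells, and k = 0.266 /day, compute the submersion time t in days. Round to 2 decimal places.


PMSI from diatom colonization curve:
N / N_sat = 1295 / 1303 = 0.99386
1 - N/N_sat = 0.00614
ln(1 - N/N_sat) = -5.092931
t = -ln(1 - N/N_sat) / k = -(-5.092931) / 0.266 = 19.15 days

19.15


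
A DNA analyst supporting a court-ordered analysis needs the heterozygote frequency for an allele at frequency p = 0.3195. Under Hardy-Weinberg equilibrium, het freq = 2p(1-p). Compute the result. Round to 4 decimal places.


Hardy-Weinberg heterozygote frequency:
q = 1 - p = 1 - 0.3195 = 0.6805
2pq = 2 * 0.3195 * 0.6805 = 0.4348

0.4348


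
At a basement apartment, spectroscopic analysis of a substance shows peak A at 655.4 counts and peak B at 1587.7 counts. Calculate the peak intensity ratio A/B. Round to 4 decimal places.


Spectral peak ratio:
Peak A = 655.4 counts
Peak B = 1587.7 counts
Ratio = 655.4 / 1587.7 = 0.4128

0.4128


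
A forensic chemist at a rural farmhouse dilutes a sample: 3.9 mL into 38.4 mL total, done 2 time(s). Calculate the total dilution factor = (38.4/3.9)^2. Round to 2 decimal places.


Dilution factor calculation:
Single dilution = V_total / V_sample = 38.4 / 3.9 ≈ 9.846154
Number of dilutions = 2
Total DF = (38.4 / 3.9)^2 (full precision, rounded at the end) = 96.95

96.95


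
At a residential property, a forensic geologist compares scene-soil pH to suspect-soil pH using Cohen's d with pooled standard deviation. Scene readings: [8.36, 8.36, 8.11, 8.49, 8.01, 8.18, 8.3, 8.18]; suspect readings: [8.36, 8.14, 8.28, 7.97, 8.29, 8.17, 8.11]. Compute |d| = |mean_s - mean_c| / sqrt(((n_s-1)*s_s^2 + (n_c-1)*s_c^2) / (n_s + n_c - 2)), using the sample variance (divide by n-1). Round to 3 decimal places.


Pooled-variance Cohen's d for soil pH comparison:
Scene mean = 65.99 / 8 = 8.24875
Suspect mean = 57.32 / 7 = 8.188571
Scene sample variance s_s^2 = 0.02447
Suspect sample variance s_c^2 = 0.017448
Pooled variance = ((n_s-1)*s_s^2 + (n_c-1)*s_c^2) / (n_s + n_c - 2) = 0.021229
Pooled SD = sqrt(0.021229) = 0.145702
Mean difference = 0.060179
|d| = |0.060179| / 0.145702 = 0.413

0.413


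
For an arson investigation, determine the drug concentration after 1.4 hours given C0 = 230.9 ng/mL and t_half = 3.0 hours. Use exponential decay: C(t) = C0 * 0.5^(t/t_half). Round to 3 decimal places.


Drug concentration decay:
Number of half-lives = t / t_half = 1.4 / 3.0 = 0.466667
Decay factor = 0.5^0.466667 = 0.72363445
C(t) = 230.9 * 0.72363445 = 167.087 ng/mL

167.087


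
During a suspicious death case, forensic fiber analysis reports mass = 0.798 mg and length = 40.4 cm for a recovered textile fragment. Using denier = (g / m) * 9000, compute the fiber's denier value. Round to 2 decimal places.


Denier calculation:
Mass in grams = 0.798 mg / 1000 = 0.000798 g
Length in meters = 40.4 cm / 100 = 0.404 m
Linear density = mass / length = 0.000798 / 0.404 = 0.00197525 g/m
Denier = (g/m) * 9000 = 0.00197525 * 9000 = 17.78

17.78


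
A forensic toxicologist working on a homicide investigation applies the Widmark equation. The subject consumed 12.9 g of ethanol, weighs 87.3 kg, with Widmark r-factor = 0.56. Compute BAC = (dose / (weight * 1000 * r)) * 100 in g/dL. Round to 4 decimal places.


Applying the Widmark formula:
BAC = (dose_g / (body_wt * 1000 * r)) * 100
Denominator = 87.3 * 1000 * 0.56 = 48888
BAC = (12.9 / 48888) * 100
BAC = 0.0264 g/dL

0.0264


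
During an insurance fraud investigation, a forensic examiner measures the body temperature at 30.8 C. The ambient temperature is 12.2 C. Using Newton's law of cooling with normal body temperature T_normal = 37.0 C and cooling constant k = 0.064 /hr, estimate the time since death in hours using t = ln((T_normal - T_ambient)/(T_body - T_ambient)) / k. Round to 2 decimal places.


Using Newton's law of cooling:
t = ln((T_normal - T_ambient) / (T_body - T_ambient)) / k
T_normal - T_ambient = 24.8
T_body - T_ambient = 18.6
Ratio = 1.333333
ln(ratio) = 0.287682
t = 0.287682 / 0.064 = 4.50 hours

4.50


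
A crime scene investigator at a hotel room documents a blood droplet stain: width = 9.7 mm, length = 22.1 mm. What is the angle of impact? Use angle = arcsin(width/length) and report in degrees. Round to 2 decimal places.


Blood spatter impact angle calculation:
width / length = 9.7 / 22.1 = 0.438914
angle = arcsin(0.438914)
angle = 26.03 degrees

26.03


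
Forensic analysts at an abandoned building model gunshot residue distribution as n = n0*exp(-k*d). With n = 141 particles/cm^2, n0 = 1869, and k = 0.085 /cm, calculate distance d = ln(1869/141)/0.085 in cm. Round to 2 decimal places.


GSR distance calculation:
n0/n = 1869 / 141 = 13.255319
ln(n0/n) = 2.584399
d = 2.584399 / 0.085 = 30.40 cm

30.40


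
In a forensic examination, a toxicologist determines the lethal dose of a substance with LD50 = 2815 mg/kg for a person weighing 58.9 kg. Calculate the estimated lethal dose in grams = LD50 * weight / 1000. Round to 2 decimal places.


Lethal dose calculation:
Lethal dose = LD50 * body_weight / 1000
= 2815 * 58.9 / 1000
= 165803.5 / 1000
= 165.80 g

165.80


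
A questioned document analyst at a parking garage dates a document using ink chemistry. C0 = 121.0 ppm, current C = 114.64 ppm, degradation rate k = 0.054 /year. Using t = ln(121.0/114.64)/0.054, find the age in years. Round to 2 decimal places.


Document age estimation:
C0/C = 121.0 / 114.64 = 1.055478
ln(C0/C) = 0.053994
t = 0.053994 / 0.054 = 1.00 years

1.00


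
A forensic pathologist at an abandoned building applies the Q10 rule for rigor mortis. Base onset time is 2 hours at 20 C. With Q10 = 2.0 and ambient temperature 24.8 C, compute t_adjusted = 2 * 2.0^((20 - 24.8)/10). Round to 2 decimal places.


Rigor mortis time adjustment:
Exponent = (T_ref - T_actual) / 10 = (20 - 24.8) / 10 = -0.48
Q10 factor = 2.0^-0.48 = 0.71698
t_adjusted = 2 * 0.71698 = 1.43 hours

1.43


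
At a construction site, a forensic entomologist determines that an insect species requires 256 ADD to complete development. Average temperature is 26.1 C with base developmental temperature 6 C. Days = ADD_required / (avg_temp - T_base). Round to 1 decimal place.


Insect development time:
Effective temperature = avg_temp - T_base = 26.1 - 6 = 20.1 C
Days = ADD / effective_temp = 256 / 20.1 = 12.7 days

12.7


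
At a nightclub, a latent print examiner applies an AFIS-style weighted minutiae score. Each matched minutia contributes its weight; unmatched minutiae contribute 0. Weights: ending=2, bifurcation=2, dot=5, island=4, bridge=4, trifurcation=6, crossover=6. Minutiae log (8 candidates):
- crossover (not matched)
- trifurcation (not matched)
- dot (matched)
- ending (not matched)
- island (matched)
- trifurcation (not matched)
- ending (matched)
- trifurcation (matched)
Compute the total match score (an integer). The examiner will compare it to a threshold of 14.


Weighted minutiae match score:
  crossover: not matched, +0
  trifurcation: not matched, +0
  dot: matched, +5 (running total 5)
  ending: not matched, +0
  island: matched, +4 (running total 9)
  trifurcation: not matched, +0
  ending: matched, +2 (running total 11)
  trifurcation: matched, +6 (running total 17)
Total score = 17
Threshold = 14; verdict = identification

17


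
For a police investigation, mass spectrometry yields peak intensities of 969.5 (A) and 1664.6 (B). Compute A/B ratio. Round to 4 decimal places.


Spectral peak ratio:
Peak A = 969.5 counts
Peak B = 1664.6 counts
Ratio = 969.5 / 1664.6 = 0.5824

0.5824


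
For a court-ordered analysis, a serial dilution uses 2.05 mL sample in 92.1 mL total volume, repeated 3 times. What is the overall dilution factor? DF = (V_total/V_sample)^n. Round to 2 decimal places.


Dilution factor calculation:
Single dilution = V_total / V_sample = 92.1 / 2.05 ≈ 44.926829
Number of dilutions = 3
Total DF = (92.1 / 2.05)^3 (full precision, rounded at the end) = 90681.21

90681.21


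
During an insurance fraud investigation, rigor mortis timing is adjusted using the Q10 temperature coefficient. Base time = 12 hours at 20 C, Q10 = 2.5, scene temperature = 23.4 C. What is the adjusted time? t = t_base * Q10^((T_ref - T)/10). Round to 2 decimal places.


Rigor mortis time adjustment:
Exponent = (T_ref - T_actual) / 10 = (20 - 23.4) / 10 = -0.34
Q10 factor = 2.5^-0.34 = 0.73232
t_adjusted = 12 * 0.73232 = 8.79 hours

8.79


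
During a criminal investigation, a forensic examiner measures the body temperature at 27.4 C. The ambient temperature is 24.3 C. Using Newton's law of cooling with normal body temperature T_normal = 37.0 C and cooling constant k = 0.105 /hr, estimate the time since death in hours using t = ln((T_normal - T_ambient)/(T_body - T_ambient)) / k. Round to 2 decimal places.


Using Newton's law of cooling:
t = ln((T_normal - T_ambient) / (T_body - T_ambient)) / k
T_normal - T_ambient = 12.7
T_body - T_ambient = 3.1
Ratio = 4.096774
ln(ratio) = 1.4102
t = 1.4102 / 0.105 = 13.43 hours

13.43


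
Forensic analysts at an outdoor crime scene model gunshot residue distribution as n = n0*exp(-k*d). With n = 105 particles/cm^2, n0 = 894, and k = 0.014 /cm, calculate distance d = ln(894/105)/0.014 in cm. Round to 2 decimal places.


GSR distance calculation:
n0/n = 894 / 105 = 8.514286
ln(n0/n) = 2.141745
d = 2.141745 / 0.014 = 152.98 cm

152.98


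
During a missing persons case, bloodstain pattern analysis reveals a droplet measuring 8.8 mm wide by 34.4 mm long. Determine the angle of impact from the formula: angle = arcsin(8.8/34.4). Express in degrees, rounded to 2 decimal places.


Blood spatter impact angle calculation:
width / length = 8.8 / 34.4 = 0.255814
angle = arcsin(0.255814)
angle = 14.82 degrees

14.82


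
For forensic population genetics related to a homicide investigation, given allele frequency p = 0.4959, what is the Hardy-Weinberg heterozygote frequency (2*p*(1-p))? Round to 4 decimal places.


Hardy-Weinberg heterozygote frequency:
q = 1 - p = 1 - 0.4959 = 0.5041
2pq = 2 * 0.4959 * 0.5041 = 0.5000

0.5000


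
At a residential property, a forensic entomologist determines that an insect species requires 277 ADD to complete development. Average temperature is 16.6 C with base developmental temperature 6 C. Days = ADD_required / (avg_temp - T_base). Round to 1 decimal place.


Insect development time:
Effective temperature = avg_temp - T_base = 16.6 - 6 = 10.6 C
Days = ADD / effective_temp = 277 / 10.6 = 26.1 days

26.1


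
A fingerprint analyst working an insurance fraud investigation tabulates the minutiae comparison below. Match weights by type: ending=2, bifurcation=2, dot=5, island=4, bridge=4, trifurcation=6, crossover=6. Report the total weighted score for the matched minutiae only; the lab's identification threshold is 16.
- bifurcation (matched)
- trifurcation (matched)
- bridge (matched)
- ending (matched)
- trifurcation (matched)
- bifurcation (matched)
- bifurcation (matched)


Weighted minutiae match score:
  bifurcation: matched, +2 (running total 2)
  trifurcation: matched, +6 (running total 8)
  bridge: matched, +4 (running total 12)
  ending: matched, +2 (running total 14)
  trifurcation: matched, +6 (running total 20)
  bifurcation: matched, +2 (running total 22)
  bifurcation: matched, +2 (running total 24)
Total score = 24
Threshold = 16; verdict = identification

24
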